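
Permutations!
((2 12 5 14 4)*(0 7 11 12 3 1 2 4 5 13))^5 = (1 3 2)(5 14)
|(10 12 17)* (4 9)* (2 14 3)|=6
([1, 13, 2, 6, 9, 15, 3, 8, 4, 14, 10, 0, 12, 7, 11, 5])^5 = (0 4 1 9 13 14 7 11 8)(3 6)(5 15)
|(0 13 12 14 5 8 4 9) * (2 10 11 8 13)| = |(0 2 10 11 8 4 9)(5 13 12 14)| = 28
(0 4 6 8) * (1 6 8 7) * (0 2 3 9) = (0 4 8 2 3 9)(1 6 7) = [4, 6, 3, 9, 8, 5, 7, 1, 2, 0]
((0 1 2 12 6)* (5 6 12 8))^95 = (12)(0 6 5 8 2 1)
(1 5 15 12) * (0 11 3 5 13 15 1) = (0 11 3 5 1 13 15 12) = [11, 13, 2, 5, 4, 1, 6, 7, 8, 9, 10, 3, 0, 15, 14, 12]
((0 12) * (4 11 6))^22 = (12)(4 11 6)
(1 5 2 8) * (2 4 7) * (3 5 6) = [0, 6, 8, 5, 7, 4, 3, 2, 1] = (1 6 3 5 4 7 2 8)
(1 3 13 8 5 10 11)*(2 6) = (1 3 13 8 5 10 11)(2 6) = [0, 3, 6, 13, 4, 10, 2, 7, 5, 9, 11, 1, 12, 8]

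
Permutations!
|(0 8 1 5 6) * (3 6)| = |(0 8 1 5 3 6)| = 6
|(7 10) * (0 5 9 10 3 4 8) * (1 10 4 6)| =5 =|(0 5 9 4 8)(1 10 7 3 6)|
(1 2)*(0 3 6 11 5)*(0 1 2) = [3, 0, 2, 6, 4, 1, 11, 7, 8, 9, 10, 5] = (0 3 6 11 5 1)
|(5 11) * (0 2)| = |(0 2)(5 11)| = 2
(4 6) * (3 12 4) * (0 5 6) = (0 5 6 3 12 4) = [5, 1, 2, 12, 0, 6, 3, 7, 8, 9, 10, 11, 4]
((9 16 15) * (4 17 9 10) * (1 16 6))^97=((1 16 15 10 4 17 9 6))^97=(1 16 15 10 4 17 9 6)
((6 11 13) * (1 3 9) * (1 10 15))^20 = ((1 3 9 10 15)(6 11 13))^20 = (15)(6 13 11)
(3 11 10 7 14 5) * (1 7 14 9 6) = (1 7 9 6)(3 11 10 14 5) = [0, 7, 2, 11, 4, 3, 1, 9, 8, 6, 14, 10, 12, 13, 5]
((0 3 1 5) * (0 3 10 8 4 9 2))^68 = (0 8 9)(1 3 5)(2 10 4)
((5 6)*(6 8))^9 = (8)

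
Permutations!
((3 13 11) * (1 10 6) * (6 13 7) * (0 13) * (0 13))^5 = ((1 10 13 11 3 7 6))^5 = (1 7 11 10 6 3 13)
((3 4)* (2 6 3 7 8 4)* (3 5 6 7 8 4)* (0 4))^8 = (0 8 2)(3 7 4)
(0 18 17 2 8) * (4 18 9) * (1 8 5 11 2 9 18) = (0 18 17 9 4 1 8)(2 5 11) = [18, 8, 5, 3, 1, 11, 6, 7, 0, 4, 10, 2, 12, 13, 14, 15, 16, 9, 17]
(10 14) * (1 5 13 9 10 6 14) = (1 5 13 9 10)(6 14) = [0, 5, 2, 3, 4, 13, 14, 7, 8, 10, 1, 11, 12, 9, 6]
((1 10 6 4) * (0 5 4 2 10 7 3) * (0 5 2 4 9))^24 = ((0 2 10 6 4 1 7 3 5 9))^24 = (0 4 5 10 7)(1 9 6 3 2)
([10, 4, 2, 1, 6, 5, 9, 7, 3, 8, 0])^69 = [10, 9, 2, 6, 8, 5, 3, 7, 4, 1, 0]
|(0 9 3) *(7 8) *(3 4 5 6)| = 6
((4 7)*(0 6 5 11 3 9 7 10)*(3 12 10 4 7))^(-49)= (0 10 12 11 5 6)(3 9)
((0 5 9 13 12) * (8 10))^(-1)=(0 12 13 9 5)(8 10)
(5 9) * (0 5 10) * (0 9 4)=[5, 1, 2, 3, 0, 4, 6, 7, 8, 10, 9]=(0 5 4)(9 10)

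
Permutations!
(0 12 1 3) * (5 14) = (0 12 1 3)(5 14) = [12, 3, 2, 0, 4, 14, 6, 7, 8, 9, 10, 11, 1, 13, 5]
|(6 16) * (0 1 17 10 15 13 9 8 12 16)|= 11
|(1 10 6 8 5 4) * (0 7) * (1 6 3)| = 12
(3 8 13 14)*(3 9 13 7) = (3 8 7)(9 13 14) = [0, 1, 2, 8, 4, 5, 6, 3, 7, 13, 10, 11, 12, 14, 9]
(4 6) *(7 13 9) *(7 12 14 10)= (4 6)(7 13 9 12 14 10)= [0, 1, 2, 3, 6, 5, 4, 13, 8, 12, 7, 11, 14, 9, 10]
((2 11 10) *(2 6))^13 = (2 11 10 6)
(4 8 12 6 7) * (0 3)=(0 3)(4 8 12 6 7)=[3, 1, 2, 0, 8, 5, 7, 4, 12, 9, 10, 11, 6]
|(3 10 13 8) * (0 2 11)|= |(0 2 11)(3 10 13 8)|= 12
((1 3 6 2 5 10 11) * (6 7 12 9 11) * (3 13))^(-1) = ((1 13 3 7 12 9 11)(2 5 10 6))^(-1) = (1 11 9 12 7 3 13)(2 6 10 5)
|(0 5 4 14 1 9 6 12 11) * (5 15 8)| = |(0 15 8 5 4 14 1 9 6 12 11)| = 11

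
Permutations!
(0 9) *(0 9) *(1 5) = (9)(1 5) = [0, 5, 2, 3, 4, 1, 6, 7, 8, 9]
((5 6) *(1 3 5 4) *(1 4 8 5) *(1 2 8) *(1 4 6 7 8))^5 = ((1 3 2)(4 6)(5 7 8))^5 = (1 2 3)(4 6)(5 8 7)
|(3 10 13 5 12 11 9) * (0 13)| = |(0 13 5 12 11 9 3 10)| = 8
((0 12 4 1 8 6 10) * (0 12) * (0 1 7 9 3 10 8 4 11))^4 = ((0 1 4 7 9 3 10 12 11)(6 8))^4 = (0 9 11 7 12 4 10 1 3)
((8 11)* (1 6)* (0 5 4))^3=((0 5 4)(1 6)(8 11))^3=(1 6)(8 11)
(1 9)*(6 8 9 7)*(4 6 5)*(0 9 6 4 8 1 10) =(0 9 10)(1 7 5 8 6) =[9, 7, 2, 3, 4, 8, 1, 5, 6, 10, 0]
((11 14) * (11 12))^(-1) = (11 12 14)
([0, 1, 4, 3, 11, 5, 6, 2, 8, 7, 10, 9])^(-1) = (2 7 9 11 4)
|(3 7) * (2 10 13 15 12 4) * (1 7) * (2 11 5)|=|(1 7 3)(2 10 13 15 12 4 11 5)|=24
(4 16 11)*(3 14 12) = (3 14 12)(4 16 11) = [0, 1, 2, 14, 16, 5, 6, 7, 8, 9, 10, 4, 3, 13, 12, 15, 11]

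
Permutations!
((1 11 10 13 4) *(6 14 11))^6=((1 6 14 11 10 13 4))^6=(1 4 13 10 11 14 6)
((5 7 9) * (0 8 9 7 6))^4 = ((0 8 9 5 6))^4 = (0 6 5 9 8)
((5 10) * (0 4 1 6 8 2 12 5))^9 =((0 4 1 6 8 2 12 5 10))^9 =(12)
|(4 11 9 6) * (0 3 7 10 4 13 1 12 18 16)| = 13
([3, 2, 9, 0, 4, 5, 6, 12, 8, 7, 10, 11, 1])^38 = [0, 7, 12, 3, 4, 5, 6, 2, 8, 1, 10, 11, 9]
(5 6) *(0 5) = (0 5 6) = [5, 1, 2, 3, 4, 6, 0]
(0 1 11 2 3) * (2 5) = [1, 11, 3, 0, 4, 2, 6, 7, 8, 9, 10, 5] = (0 1 11 5 2 3)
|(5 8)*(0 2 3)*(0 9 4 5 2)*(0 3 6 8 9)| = |(0 3)(2 6 8)(4 5 9)| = 6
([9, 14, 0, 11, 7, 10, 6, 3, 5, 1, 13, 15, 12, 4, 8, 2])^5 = [5, 13, 8, 9, 2, 3, 6, 0, 7, 10, 11, 1, 12, 15, 4, 14]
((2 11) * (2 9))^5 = ((2 11 9))^5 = (2 9 11)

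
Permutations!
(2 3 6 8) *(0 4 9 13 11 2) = (0 4 9 13 11 2 3 6 8) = [4, 1, 3, 6, 9, 5, 8, 7, 0, 13, 10, 2, 12, 11]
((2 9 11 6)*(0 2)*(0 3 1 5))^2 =((0 2 9 11 6 3 1 5))^2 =(0 9 6 1)(2 11 3 5)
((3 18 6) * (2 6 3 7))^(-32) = (18)(2 6 7)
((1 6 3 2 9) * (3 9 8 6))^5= ((1 3 2 8 6 9))^5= (1 9 6 8 2 3)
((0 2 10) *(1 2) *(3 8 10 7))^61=((0 1 2 7 3 8 10))^61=(0 8 7 1 10 3 2)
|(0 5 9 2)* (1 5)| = 5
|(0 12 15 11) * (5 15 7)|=6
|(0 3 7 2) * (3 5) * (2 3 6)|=4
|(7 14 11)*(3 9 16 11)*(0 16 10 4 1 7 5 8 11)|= |(0 16)(1 7 14 3 9 10 4)(5 8 11)|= 42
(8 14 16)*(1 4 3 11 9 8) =[0, 4, 2, 11, 3, 5, 6, 7, 14, 8, 10, 9, 12, 13, 16, 15, 1] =(1 4 3 11 9 8 14 16)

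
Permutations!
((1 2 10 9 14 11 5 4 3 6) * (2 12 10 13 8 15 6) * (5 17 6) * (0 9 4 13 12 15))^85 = (0 5 6 14 8 15 17 9 13 1 11)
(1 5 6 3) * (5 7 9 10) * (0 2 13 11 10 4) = (0 2 13 11 10 5 6 3 1 7 9 4) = [2, 7, 13, 1, 0, 6, 3, 9, 8, 4, 5, 10, 12, 11]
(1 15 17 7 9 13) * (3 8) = (1 15 17 7 9 13)(3 8) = [0, 15, 2, 8, 4, 5, 6, 9, 3, 13, 10, 11, 12, 1, 14, 17, 16, 7]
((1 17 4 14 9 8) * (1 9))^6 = (1 4)(14 17)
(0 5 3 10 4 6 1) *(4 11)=[5, 0, 2, 10, 6, 3, 1, 7, 8, 9, 11, 4]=(0 5 3 10 11 4 6 1)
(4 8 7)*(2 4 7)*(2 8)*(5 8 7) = (2 4)(5 8 7) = [0, 1, 4, 3, 2, 8, 6, 5, 7]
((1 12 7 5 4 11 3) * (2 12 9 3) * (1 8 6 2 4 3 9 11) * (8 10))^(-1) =((1 11 4)(2 12 7 5 3 10 8 6))^(-1) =(1 4 11)(2 6 8 10 3 5 7 12)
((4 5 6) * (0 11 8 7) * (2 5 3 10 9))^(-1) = ((0 11 8 7)(2 5 6 4 3 10 9))^(-1) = (0 7 8 11)(2 9 10 3 4 6 5)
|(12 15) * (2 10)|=|(2 10)(12 15)|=2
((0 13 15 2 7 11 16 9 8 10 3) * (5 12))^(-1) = ((0 13 15 2 7 11 16 9 8 10 3)(5 12))^(-1) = (0 3 10 8 9 16 11 7 2 15 13)(5 12)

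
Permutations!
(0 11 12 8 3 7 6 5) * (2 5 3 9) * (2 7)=[11, 1, 5, 2, 4, 0, 3, 6, 9, 7, 10, 12, 8]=(0 11 12 8 9 7 6 3 2 5)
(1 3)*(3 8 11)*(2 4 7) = [0, 8, 4, 1, 7, 5, 6, 2, 11, 9, 10, 3] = (1 8 11 3)(2 4 7)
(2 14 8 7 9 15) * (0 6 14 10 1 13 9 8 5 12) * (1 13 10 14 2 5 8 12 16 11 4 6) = [1, 10, 14, 3, 6, 16, 2, 12, 7, 15, 13, 4, 0, 9, 8, 5, 11] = (0 1 10 13 9 15 5 16 11 4 6 2 14 8 7 12)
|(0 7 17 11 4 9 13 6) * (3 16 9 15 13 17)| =11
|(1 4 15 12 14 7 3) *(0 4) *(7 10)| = 9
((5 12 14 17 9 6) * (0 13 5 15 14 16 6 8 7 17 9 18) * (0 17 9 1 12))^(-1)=(0 5 13)(1 14 15 6 16 12)(7 8 9)(17 18)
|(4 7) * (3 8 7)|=4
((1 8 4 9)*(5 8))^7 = (1 8 9 5 4)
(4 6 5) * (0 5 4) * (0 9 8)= (0 5 9 8)(4 6)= [5, 1, 2, 3, 6, 9, 4, 7, 0, 8]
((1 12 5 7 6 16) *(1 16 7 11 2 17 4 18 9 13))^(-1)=(1 13 9 18 4 17 2 11 5 12)(6 7)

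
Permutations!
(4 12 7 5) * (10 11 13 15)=(4 12 7 5)(10 11 13 15)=[0, 1, 2, 3, 12, 4, 6, 5, 8, 9, 11, 13, 7, 15, 14, 10]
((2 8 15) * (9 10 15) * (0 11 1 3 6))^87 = ((0 11 1 3 6)(2 8 9 10 15))^87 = (0 1 6 11 3)(2 9 15 8 10)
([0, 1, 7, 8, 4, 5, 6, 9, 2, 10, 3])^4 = [0, 1, 3, 9, 4, 5, 6, 8, 10, 2, 7]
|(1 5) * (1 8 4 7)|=5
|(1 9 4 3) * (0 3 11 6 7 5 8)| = 10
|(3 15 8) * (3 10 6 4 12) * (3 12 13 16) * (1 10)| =9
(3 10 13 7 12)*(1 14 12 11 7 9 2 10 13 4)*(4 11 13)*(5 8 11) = (1 14 12 3 4)(2 10 5 8 11 7 13 9) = [0, 14, 10, 4, 1, 8, 6, 13, 11, 2, 5, 7, 3, 9, 12]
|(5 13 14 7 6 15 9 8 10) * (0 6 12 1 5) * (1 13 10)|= 8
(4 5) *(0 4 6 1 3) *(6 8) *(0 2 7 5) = [4, 3, 7, 2, 0, 8, 1, 5, 6] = (0 4)(1 3 2 7 5 8 6)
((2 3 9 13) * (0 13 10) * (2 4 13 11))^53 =(0 10 9 3 2 11)(4 13)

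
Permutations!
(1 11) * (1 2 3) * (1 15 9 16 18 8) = (1 11 2 3 15 9 16 18 8) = [0, 11, 3, 15, 4, 5, 6, 7, 1, 16, 10, 2, 12, 13, 14, 9, 18, 17, 8]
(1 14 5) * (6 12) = (1 14 5)(6 12) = [0, 14, 2, 3, 4, 1, 12, 7, 8, 9, 10, 11, 6, 13, 5]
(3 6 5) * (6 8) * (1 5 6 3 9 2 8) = (1 5 9 2 8 3) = [0, 5, 8, 1, 4, 9, 6, 7, 3, 2]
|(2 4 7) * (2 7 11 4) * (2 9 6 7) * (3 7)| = |(2 9 6 3 7)(4 11)| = 10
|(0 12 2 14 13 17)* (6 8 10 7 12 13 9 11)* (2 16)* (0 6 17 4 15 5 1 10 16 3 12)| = |(0 13 4 15 5 1 10 7)(2 14 9 11 17 6 8 16)(3 12)| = 8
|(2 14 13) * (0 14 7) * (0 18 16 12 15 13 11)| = |(0 14 11)(2 7 18 16 12 15 13)| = 21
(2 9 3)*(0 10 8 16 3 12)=[10, 1, 9, 2, 4, 5, 6, 7, 16, 12, 8, 11, 0, 13, 14, 15, 3]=(0 10 8 16 3 2 9 12)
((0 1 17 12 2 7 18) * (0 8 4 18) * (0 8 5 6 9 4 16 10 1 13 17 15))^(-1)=(0 15 1 10 16 8 7 2 12 17 13)(4 9 6 5 18)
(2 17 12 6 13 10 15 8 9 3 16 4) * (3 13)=[0, 1, 17, 16, 2, 5, 3, 7, 9, 13, 15, 11, 6, 10, 14, 8, 4, 12]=(2 17 12 6 3 16 4)(8 9 13 10 15)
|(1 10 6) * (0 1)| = |(0 1 10 6)| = 4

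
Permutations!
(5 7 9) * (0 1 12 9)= (0 1 12 9 5 7)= [1, 12, 2, 3, 4, 7, 6, 0, 8, 5, 10, 11, 9]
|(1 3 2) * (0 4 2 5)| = 6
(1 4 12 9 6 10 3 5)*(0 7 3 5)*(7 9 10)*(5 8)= (0 9 6 7 3)(1 4 12 10 8 5)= [9, 4, 2, 0, 12, 1, 7, 3, 5, 6, 8, 11, 10]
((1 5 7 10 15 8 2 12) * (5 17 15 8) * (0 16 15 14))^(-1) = (0 14 17 1 12 2 8 10 7 5 15 16)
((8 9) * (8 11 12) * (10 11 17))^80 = (8 17 11)(9 10 12)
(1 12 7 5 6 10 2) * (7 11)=(1 12 11 7 5 6 10 2)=[0, 12, 1, 3, 4, 6, 10, 5, 8, 9, 2, 7, 11]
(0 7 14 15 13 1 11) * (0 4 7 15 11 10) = (0 15 13 1 10)(4 7 14 11) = [15, 10, 2, 3, 7, 5, 6, 14, 8, 9, 0, 4, 12, 1, 11, 13]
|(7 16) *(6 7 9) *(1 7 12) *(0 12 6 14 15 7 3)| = 20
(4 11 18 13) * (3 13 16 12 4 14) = (3 13 14)(4 11 18 16 12) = [0, 1, 2, 13, 11, 5, 6, 7, 8, 9, 10, 18, 4, 14, 3, 15, 12, 17, 16]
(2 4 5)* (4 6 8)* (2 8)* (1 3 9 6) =(1 3 9 6 2)(4 5 8) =[0, 3, 1, 9, 5, 8, 2, 7, 4, 6]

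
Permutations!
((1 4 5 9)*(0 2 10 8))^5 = ((0 2 10 8)(1 4 5 9))^5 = (0 2 10 8)(1 4 5 9)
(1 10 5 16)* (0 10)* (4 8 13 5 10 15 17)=(0 15 17 4 8 13 5 16 1)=[15, 0, 2, 3, 8, 16, 6, 7, 13, 9, 10, 11, 12, 5, 14, 17, 1, 4]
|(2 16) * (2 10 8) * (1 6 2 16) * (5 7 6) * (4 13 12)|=15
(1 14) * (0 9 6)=(0 9 6)(1 14)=[9, 14, 2, 3, 4, 5, 0, 7, 8, 6, 10, 11, 12, 13, 1]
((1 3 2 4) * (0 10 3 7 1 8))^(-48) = (10)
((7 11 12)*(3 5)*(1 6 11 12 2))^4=(12)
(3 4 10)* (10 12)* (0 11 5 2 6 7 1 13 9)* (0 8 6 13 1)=[11, 1, 13, 4, 12, 2, 7, 0, 6, 8, 3, 5, 10, 9]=(0 11 5 2 13 9 8 6 7)(3 4 12 10)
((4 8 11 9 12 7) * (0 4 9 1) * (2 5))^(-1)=(0 1 11 8 4)(2 5)(7 12 9)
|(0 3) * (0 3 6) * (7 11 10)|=|(0 6)(7 11 10)|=6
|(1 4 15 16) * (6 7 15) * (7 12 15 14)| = 6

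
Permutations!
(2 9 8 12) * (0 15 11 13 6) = (0 15 11 13 6)(2 9 8 12) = [15, 1, 9, 3, 4, 5, 0, 7, 12, 8, 10, 13, 2, 6, 14, 11]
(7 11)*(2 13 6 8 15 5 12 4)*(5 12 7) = (2 13 6 8 15 12 4)(5 7 11) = [0, 1, 13, 3, 2, 7, 8, 11, 15, 9, 10, 5, 4, 6, 14, 12]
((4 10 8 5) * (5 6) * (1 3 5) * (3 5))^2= (1 4 8)(5 10 6)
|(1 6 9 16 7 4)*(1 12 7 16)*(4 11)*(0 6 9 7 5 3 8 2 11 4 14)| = |(16)(0 6 7 4 12 5 3 8 2 11 14)(1 9)| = 22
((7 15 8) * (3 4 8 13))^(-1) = (3 13 15 7 8 4)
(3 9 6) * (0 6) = (0 6 3 9) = [6, 1, 2, 9, 4, 5, 3, 7, 8, 0]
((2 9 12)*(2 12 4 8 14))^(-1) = ((2 9 4 8 14))^(-1) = (2 14 8 4 9)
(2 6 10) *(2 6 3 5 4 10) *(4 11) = [0, 1, 3, 5, 10, 11, 2, 7, 8, 9, 6, 4] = (2 3 5 11 4 10 6)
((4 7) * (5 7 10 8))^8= (4 5 10 7 8)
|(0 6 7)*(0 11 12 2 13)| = |(0 6 7 11 12 2 13)| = 7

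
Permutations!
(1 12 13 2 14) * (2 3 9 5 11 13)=[0, 12, 14, 9, 4, 11, 6, 7, 8, 5, 10, 13, 2, 3, 1]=(1 12 2 14)(3 9 5 11 13)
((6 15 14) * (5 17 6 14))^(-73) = ((5 17 6 15))^(-73) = (5 15 6 17)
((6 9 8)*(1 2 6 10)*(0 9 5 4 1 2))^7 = (0 4 6 10 9 1 5 2 8)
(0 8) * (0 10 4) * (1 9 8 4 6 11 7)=(0 4)(1 9 8 10 6 11 7)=[4, 9, 2, 3, 0, 5, 11, 1, 10, 8, 6, 7]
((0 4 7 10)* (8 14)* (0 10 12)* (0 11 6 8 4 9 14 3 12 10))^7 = ((0 9 14 4 7 10)(3 12 11 6 8))^7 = (0 9 14 4 7 10)(3 11 8 12 6)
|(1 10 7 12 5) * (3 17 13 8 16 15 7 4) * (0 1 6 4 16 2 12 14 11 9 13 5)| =|(0 1 10 16 15 7 14 11 9 13 8 2 12)(3 17 5 6 4)| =65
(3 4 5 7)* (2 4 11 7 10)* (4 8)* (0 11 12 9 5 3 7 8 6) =[11, 1, 6, 12, 3, 10, 0, 7, 4, 5, 2, 8, 9] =(0 11 8 4 3 12 9 5 10 2 6)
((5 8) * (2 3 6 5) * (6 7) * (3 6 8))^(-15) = ((2 6 5 3 7 8))^(-15) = (2 3)(5 8)(6 7)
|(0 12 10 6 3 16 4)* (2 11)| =14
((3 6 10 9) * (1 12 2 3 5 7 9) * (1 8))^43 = (1 12 2 3 6 10 8)(5 7 9)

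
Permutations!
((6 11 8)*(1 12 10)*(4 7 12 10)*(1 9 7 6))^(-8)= (1 10 9 7 12 4 6 11 8)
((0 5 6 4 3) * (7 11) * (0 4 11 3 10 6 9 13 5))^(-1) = (3 7 11 6 10 4)(5 13 9)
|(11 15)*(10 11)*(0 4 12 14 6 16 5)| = |(0 4 12 14 6 16 5)(10 11 15)| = 21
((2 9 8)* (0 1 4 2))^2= (0 4 9)(1 2 8)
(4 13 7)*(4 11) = [0, 1, 2, 3, 13, 5, 6, 11, 8, 9, 10, 4, 12, 7] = (4 13 7 11)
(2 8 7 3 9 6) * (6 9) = [0, 1, 8, 6, 4, 5, 2, 3, 7, 9] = (9)(2 8 7 3 6)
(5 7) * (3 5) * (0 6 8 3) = (0 6 8 3 5 7) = [6, 1, 2, 5, 4, 7, 8, 0, 3]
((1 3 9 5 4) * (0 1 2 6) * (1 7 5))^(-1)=((0 7 5 4 2 6)(1 3 9))^(-1)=(0 6 2 4 5 7)(1 9 3)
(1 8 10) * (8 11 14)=(1 11 14 8 10)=[0, 11, 2, 3, 4, 5, 6, 7, 10, 9, 1, 14, 12, 13, 8]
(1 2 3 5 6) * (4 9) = (1 2 3 5 6)(4 9) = [0, 2, 3, 5, 9, 6, 1, 7, 8, 4]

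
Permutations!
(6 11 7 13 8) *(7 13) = (6 11 13 8) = [0, 1, 2, 3, 4, 5, 11, 7, 6, 9, 10, 13, 12, 8]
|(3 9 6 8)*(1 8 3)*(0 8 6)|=6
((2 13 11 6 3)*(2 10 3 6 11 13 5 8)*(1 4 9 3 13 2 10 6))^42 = (1 9 6 4 3)(2 8 13 5 10)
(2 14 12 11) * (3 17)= (2 14 12 11)(3 17)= [0, 1, 14, 17, 4, 5, 6, 7, 8, 9, 10, 2, 11, 13, 12, 15, 16, 3]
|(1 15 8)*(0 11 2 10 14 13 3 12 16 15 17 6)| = |(0 11 2 10 14 13 3 12 16 15 8 1 17 6)| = 14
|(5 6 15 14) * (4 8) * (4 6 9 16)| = |(4 8 6 15 14 5 9 16)| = 8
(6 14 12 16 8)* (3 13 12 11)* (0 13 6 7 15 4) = (0 13 12 16 8 7 15 4)(3 6 14 11) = [13, 1, 2, 6, 0, 5, 14, 15, 7, 9, 10, 3, 16, 12, 11, 4, 8]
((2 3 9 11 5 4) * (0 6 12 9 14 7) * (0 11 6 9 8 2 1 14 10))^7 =((0 9 6 12 8 2 3 10)(1 14 7 11 5 4))^7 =(0 10 3 2 8 12 6 9)(1 14 7 11 5 4)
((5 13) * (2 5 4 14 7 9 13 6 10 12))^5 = ((2 5 6 10 12)(4 14 7 9 13))^5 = (14)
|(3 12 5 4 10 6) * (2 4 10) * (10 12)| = 6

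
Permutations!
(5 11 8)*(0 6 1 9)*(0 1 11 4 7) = [6, 9, 2, 3, 7, 4, 11, 0, 5, 1, 10, 8] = (0 6 11 8 5 4 7)(1 9)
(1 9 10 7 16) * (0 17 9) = (0 17 9 10 7 16 1) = [17, 0, 2, 3, 4, 5, 6, 16, 8, 10, 7, 11, 12, 13, 14, 15, 1, 9]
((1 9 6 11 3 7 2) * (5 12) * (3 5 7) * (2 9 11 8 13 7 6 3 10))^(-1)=((1 11 5 12 6 8 13 7 9 3 10 2))^(-1)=(1 2 10 3 9 7 13 8 6 12 5 11)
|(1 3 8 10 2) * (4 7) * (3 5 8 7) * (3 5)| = 8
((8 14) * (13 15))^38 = ((8 14)(13 15))^38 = (15)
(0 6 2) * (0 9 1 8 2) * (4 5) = (0 6)(1 8 2 9)(4 5) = [6, 8, 9, 3, 5, 4, 0, 7, 2, 1]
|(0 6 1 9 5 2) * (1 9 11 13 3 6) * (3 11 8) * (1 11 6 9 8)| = 9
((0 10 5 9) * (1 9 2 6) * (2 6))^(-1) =(0 9 1 6 5 10)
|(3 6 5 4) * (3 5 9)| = 6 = |(3 6 9)(4 5)|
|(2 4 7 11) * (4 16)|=5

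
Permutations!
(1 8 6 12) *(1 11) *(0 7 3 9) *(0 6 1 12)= (0 7 3 9 6)(1 8)(11 12)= [7, 8, 2, 9, 4, 5, 0, 3, 1, 6, 10, 12, 11]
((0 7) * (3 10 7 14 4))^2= (0 4 10)(3 7 14)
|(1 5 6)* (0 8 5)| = |(0 8 5 6 1)| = 5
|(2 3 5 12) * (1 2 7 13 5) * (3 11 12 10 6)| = |(1 2 11 12 7 13 5 10 6 3)| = 10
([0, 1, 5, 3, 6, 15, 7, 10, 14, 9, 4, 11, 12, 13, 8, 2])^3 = (15)(4 10 7 6)(8 14)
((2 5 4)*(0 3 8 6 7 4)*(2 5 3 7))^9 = (0 7 4 5)(2 3 8 6)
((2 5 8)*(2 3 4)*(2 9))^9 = (2 3)(4 5)(8 9)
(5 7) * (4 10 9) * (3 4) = (3 4 10 9)(5 7) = [0, 1, 2, 4, 10, 7, 6, 5, 8, 3, 9]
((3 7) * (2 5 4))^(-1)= ((2 5 4)(3 7))^(-1)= (2 4 5)(3 7)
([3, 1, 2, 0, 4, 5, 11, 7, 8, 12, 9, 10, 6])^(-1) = [3, 1, 2, 0, 4, 5, 12, 7, 8, 10, 11, 6, 9]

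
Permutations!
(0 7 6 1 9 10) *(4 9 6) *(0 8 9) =[7, 6, 2, 3, 0, 5, 1, 4, 9, 10, 8] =(0 7 4)(1 6)(8 9 10)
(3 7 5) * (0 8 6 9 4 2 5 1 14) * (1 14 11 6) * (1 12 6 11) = [8, 1, 5, 7, 2, 3, 9, 14, 12, 4, 10, 11, 6, 13, 0] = (0 8 12 6 9 4 2 5 3 7 14)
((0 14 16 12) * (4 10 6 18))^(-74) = (0 16)(4 6)(10 18)(12 14) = ((0 14 16 12)(4 10 6 18))^(-74)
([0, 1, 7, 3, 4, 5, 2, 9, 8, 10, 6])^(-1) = (2 6 10 9 7)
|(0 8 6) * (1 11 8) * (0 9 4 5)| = |(0 1 11 8 6 9 4 5)| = 8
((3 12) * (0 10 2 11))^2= (12)(0 2)(10 11)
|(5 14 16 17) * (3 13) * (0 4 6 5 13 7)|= |(0 4 6 5 14 16 17 13 3 7)|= 10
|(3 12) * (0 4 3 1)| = |(0 4 3 12 1)| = 5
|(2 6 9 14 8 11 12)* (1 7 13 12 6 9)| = |(1 7 13 12 2 9 14 8 11 6)| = 10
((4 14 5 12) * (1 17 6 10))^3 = ((1 17 6 10)(4 14 5 12))^3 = (1 10 6 17)(4 12 5 14)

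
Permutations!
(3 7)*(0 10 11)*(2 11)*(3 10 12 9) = [12, 1, 11, 7, 4, 5, 6, 10, 8, 3, 2, 0, 9] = (0 12 9 3 7 10 2 11)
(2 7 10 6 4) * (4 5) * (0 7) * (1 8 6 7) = (0 1 8 6 5 4 2)(7 10) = [1, 8, 0, 3, 2, 4, 5, 10, 6, 9, 7]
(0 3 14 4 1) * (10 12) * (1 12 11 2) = (0 3 14 4 12 10 11 2 1) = [3, 0, 1, 14, 12, 5, 6, 7, 8, 9, 11, 2, 10, 13, 4]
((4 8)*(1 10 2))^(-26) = ((1 10 2)(4 8))^(-26) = (1 10 2)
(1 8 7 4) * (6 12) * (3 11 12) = (1 8 7 4)(3 11 12 6) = [0, 8, 2, 11, 1, 5, 3, 4, 7, 9, 10, 12, 6]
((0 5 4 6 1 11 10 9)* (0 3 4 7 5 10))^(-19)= ((0 10 9 3 4 6 1 11)(5 7))^(-19)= (0 6 9 11 4 10 1 3)(5 7)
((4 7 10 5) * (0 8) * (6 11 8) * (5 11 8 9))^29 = ((0 6 8)(4 7 10 11 9 5))^29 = (0 8 6)(4 5 9 11 10 7)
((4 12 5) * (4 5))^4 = ((4 12))^4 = (12)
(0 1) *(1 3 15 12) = (0 3 15 12 1) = [3, 0, 2, 15, 4, 5, 6, 7, 8, 9, 10, 11, 1, 13, 14, 12]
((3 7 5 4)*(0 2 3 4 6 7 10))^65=(0 2 3 10)(5 7 6)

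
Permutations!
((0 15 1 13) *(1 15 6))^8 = ((15)(0 6 1 13))^8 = (15)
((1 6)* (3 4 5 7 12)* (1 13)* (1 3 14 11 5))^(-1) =(1 4 3 13 6)(5 11 14 12 7)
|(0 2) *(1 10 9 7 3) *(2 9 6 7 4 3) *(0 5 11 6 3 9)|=30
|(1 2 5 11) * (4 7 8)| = |(1 2 5 11)(4 7 8)| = 12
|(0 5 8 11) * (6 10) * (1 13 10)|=|(0 5 8 11)(1 13 10 6)|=4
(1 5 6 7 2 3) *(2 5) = (1 2 3)(5 6 7) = [0, 2, 3, 1, 4, 6, 7, 5]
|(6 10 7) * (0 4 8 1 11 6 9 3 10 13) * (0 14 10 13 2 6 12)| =6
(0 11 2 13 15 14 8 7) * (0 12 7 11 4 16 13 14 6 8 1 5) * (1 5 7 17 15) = [4, 7, 14, 3, 16, 0, 8, 12, 11, 9, 10, 2, 17, 1, 5, 6, 13, 15] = (0 4 16 13 1 7 12 17 15 6 8 11 2 14 5)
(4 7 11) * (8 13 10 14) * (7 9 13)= (4 9 13 10 14 8 7 11)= [0, 1, 2, 3, 9, 5, 6, 11, 7, 13, 14, 4, 12, 10, 8]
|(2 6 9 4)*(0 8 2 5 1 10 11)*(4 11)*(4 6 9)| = |(0 8 2 9 11)(1 10 6 4 5)| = 5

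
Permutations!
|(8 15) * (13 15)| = |(8 13 15)| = 3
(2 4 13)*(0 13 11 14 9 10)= [13, 1, 4, 3, 11, 5, 6, 7, 8, 10, 0, 14, 12, 2, 9]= (0 13 2 4 11 14 9 10)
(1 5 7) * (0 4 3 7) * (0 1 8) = (0 4 3 7 8)(1 5) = [4, 5, 2, 7, 3, 1, 6, 8, 0]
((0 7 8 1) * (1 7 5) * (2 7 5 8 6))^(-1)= (0 1 5 8)(2 6 7)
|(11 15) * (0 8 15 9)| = |(0 8 15 11 9)| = 5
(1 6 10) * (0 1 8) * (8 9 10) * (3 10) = (0 1 6 8)(3 10 9) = [1, 6, 2, 10, 4, 5, 8, 7, 0, 3, 9]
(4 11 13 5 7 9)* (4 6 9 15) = (4 11 13 5 7 15)(6 9) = [0, 1, 2, 3, 11, 7, 9, 15, 8, 6, 10, 13, 12, 5, 14, 4]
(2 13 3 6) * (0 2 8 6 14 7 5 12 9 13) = (0 2)(3 14 7 5 12 9 13)(6 8) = [2, 1, 0, 14, 4, 12, 8, 5, 6, 13, 10, 11, 9, 3, 7]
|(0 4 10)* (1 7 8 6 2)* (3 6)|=|(0 4 10)(1 7 8 3 6 2)|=6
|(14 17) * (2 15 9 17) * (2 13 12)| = 7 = |(2 15 9 17 14 13 12)|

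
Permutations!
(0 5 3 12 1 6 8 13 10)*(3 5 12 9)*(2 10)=(0 12 1 6 8 13 2 10)(3 9)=[12, 6, 10, 9, 4, 5, 8, 7, 13, 3, 0, 11, 1, 2]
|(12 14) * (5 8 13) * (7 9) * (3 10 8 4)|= 6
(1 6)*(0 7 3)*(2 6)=(0 7 3)(1 2 6)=[7, 2, 6, 0, 4, 5, 1, 3]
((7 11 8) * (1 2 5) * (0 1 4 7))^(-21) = (0 5 11 1 4 8 2 7)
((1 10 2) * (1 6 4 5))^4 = ((1 10 2 6 4 5))^4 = (1 4 2)(5 6 10)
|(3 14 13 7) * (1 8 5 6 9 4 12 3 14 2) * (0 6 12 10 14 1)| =|(0 6 9 4 10 14 13 7 1 8 5 12 3 2)| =14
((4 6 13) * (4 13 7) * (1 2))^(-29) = ((13)(1 2)(4 6 7))^(-29) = (13)(1 2)(4 6 7)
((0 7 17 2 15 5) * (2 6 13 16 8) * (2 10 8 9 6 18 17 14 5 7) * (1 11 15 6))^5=(0 9 14 13 15 2 1 5 16 7 6 11)(8 10)(17 18)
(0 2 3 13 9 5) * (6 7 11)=(0 2 3 13 9 5)(6 7 11)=[2, 1, 3, 13, 4, 0, 7, 11, 8, 5, 10, 6, 12, 9]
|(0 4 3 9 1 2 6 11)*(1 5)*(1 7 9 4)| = |(0 1 2 6 11)(3 4)(5 7 9)| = 30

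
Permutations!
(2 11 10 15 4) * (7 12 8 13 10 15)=[0, 1, 11, 3, 2, 5, 6, 12, 13, 9, 7, 15, 8, 10, 14, 4]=(2 11 15 4)(7 12 8 13 10)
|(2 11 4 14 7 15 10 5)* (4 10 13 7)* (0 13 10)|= 8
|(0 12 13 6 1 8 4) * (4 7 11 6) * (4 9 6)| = 10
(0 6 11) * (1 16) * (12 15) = (0 6 11)(1 16)(12 15) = [6, 16, 2, 3, 4, 5, 11, 7, 8, 9, 10, 0, 15, 13, 14, 12, 1]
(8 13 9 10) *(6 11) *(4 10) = (4 10 8 13 9)(6 11) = [0, 1, 2, 3, 10, 5, 11, 7, 13, 4, 8, 6, 12, 9]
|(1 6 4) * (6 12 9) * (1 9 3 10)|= 12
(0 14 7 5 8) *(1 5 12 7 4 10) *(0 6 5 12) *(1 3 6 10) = [14, 12, 2, 6, 1, 8, 5, 0, 10, 9, 3, 11, 7, 13, 4] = (0 14 4 1 12 7)(3 6 5 8 10)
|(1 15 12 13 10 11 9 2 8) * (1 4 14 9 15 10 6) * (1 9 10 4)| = |(1 4 14 10 11 15 12 13 6 9 2 8)| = 12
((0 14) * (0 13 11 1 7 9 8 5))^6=(0 9 11)(1 14 8)(5 7 13)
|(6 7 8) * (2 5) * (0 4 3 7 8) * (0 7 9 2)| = |(0 4 3 9 2 5)(6 8)| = 6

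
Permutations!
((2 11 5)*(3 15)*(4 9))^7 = (2 11 5)(3 15)(4 9) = ((2 11 5)(3 15)(4 9))^7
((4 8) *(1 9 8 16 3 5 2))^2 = (1 8 16 5)(2 9 4 3)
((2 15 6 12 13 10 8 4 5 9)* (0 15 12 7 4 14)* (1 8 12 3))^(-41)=((0 15 6 7 4 5 9 2 3 1 8 14)(10 12 13))^(-41)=(0 2 6 1 4 14 9 15 3 7 8 5)(10 12 13)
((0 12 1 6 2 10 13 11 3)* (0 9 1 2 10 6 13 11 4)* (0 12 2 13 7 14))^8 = (0 7 9 11 6)(1 3 10 2 14)(4 13 12)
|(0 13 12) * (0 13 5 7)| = 6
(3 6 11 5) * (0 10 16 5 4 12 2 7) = (0 10 16 5 3 6 11 4 12 2 7) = [10, 1, 7, 6, 12, 3, 11, 0, 8, 9, 16, 4, 2, 13, 14, 15, 5]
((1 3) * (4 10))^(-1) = (1 3)(4 10)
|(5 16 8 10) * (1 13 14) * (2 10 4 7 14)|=10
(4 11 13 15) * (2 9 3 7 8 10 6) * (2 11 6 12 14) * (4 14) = (2 9 3 7 8 10 12 4 6 11 13 15 14) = [0, 1, 9, 7, 6, 5, 11, 8, 10, 3, 12, 13, 4, 15, 2, 14]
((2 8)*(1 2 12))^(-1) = ((1 2 8 12))^(-1) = (1 12 8 2)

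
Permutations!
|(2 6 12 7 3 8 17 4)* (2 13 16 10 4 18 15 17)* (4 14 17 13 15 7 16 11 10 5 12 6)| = 12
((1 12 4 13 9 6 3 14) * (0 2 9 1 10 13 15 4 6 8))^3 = ((0 2 9 8)(1 12 6 3 14 10 13)(4 15))^3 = (0 8 9 2)(1 3 13 6 10 12 14)(4 15)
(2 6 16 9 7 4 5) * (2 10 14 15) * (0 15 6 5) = [15, 1, 5, 3, 0, 10, 16, 4, 8, 7, 14, 11, 12, 13, 6, 2, 9] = (0 15 2 5 10 14 6 16 9 7 4)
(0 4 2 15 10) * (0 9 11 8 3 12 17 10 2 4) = (2 15)(3 12 17 10 9 11 8) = [0, 1, 15, 12, 4, 5, 6, 7, 3, 11, 9, 8, 17, 13, 14, 2, 16, 10]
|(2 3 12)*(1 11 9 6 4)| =15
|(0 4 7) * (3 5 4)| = 5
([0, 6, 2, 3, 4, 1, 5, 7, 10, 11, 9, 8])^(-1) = (1 5 6)(8 11 9 10)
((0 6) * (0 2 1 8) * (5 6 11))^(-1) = (0 8 1 2 6 5 11)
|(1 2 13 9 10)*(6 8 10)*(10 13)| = |(1 2 10)(6 8 13 9)| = 12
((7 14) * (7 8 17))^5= ((7 14 8 17))^5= (7 14 8 17)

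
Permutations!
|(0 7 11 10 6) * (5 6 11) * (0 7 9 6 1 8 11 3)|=|(0 9 6 7 5 1 8 11 10 3)|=10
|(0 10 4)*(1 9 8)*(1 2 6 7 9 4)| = 20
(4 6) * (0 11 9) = (0 11 9)(4 6) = [11, 1, 2, 3, 6, 5, 4, 7, 8, 0, 10, 9]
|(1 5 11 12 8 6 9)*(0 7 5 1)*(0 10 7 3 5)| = |(0 3 5 11 12 8 6 9 10 7)| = 10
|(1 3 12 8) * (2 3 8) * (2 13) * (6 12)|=|(1 8)(2 3 6 12 13)|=10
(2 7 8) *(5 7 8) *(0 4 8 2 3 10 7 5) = (0 4 8 3 10 7) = [4, 1, 2, 10, 8, 5, 6, 0, 3, 9, 7]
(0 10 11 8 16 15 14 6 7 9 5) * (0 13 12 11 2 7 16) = (0 10 2 7 9 5 13 12 11 8)(6 16 15 14) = [10, 1, 7, 3, 4, 13, 16, 9, 0, 5, 2, 8, 11, 12, 6, 14, 15]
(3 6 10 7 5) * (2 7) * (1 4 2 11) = (1 4 2 7 5 3 6 10 11) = [0, 4, 7, 6, 2, 3, 10, 5, 8, 9, 11, 1]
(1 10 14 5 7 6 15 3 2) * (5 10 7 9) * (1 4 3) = (1 7 6 15)(2 4 3)(5 9)(10 14) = [0, 7, 4, 2, 3, 9, 15, 6, 8, 5, 14, 11, 12, 13, 10, 1]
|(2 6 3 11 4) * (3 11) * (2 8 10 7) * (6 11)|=6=|(2 11 4 8 10 7)|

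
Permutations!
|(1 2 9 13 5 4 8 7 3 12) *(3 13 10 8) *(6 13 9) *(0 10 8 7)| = 40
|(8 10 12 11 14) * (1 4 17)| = |(1 4 17)(8 10 12 11 14)| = 15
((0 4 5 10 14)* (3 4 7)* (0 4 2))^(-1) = ((0 7 3 2)(4 5 10 14))^(-1) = (0 2 3 7)(4 14 10 5)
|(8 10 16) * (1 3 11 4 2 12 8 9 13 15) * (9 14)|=13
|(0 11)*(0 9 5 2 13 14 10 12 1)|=10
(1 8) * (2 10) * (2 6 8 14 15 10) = (1 14 15 10 6 8) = [0, 14, 2, 3, 4, 5, 8, 7, 1, 9, 6, 11, 12, 13, 15, 10]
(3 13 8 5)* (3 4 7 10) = (3 13 8 5 4 7 10) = [0, 1, 2, 13, 7, 4, 6, 10, 5, 9, 3, 11, 12, 8]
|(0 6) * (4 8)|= |(0 6)(4 8)|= 2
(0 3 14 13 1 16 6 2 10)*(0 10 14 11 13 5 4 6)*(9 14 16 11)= (0 3 9 14 5 4 6 2 16)(1 11 13)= [3, 11, 16, 9, 6, 4, 2, 7, 8, 14, 10, 13, 12, 1, 5, 15, 0]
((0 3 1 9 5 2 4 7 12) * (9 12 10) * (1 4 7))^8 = ((0 3 4 1 12)(2 7 10 9 5))^8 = (0 1 3 12 4)(2 9 7 5 10)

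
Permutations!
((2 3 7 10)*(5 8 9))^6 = (2 7)(3 10)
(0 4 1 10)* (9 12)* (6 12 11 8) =[4, 10, 2, 3, 1, 5, 12, 7, 6, 11, 0, 8, 9] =(0 4 1 10)(6 12 9 11 8)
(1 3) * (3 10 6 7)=(1 10 6 7 3)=[0, 10, 2, 1, 4, 5, 7, 3, 8, 9, 6]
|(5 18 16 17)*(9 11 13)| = |(5 18 16 17)(9 11 13)| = 12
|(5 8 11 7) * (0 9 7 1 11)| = 10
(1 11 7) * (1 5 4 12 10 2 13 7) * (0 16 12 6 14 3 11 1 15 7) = (0 16 12 10 2 13)(3 11 15 7 5 4 6 14) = [16, 1, 13, 11, 6, 4, 14, 5, 8, 9, 2, 15, 10, 0, 3, 7, 12]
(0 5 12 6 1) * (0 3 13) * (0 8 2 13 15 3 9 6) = (0 5 12)(1 9 6)(2 13 8)(3 15) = [5, 9, 13, 15, 4, 12, 1, 7, 2, 6, 10, 11, 0, 8, 14, 3]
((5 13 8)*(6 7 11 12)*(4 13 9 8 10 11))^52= ((4 13 10 11 12 6 7)(5 9 8))^52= (4 11 7 10 6 13 12)(5 9 8)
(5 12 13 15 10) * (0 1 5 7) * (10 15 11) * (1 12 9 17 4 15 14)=(0 12 13 11 10 7)(1 5 9 17 4 15 14)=[12, 5, 2, 3, 15, 9, 6, 0, 8, 17, 7, 10, 13, 11, 1, 14, 16, 4]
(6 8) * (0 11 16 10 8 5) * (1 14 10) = [11, 14, 2, 3, 4, 0, 5, 7, 6, 9, 8, 16, 12, 13, 10, 15, 1] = (0 11 16 1 14 10 8 6 5)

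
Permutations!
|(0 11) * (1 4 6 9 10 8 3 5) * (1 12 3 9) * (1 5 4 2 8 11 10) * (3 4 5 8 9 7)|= |(0 10 11)(1 2 9)(3 5 12 4 6 8 7)|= 21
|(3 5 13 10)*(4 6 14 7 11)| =20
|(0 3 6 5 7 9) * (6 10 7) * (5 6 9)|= 6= |(0 3 10 7 5 9)|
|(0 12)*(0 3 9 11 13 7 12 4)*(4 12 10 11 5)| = 12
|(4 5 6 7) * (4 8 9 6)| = |(4 5)(6 7 8 9)| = 4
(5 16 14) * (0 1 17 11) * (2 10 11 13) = (0 1 17 13 2 10 11)(5 16 14) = [1, 17, 10, 3, 4, 16, 6, 7, 8, 9, 11, 0, 12, 2, 5, 15, 14, 13]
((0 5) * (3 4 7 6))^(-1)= (0 5)(3 6 7 4)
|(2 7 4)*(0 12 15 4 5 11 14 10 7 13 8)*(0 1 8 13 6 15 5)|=|(0 12 5 11 14 10 7)(1 8)(2 6 15 4)|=28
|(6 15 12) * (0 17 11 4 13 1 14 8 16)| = 9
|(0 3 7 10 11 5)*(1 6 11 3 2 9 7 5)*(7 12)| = |(0 2 9 12 7 10 3 5)(1 6 11)| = 24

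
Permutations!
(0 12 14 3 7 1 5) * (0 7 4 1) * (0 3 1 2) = [12, 5, 0, 4, 2, 7, 6, 3, 8, 9, 10, 11, 14, 13, 1] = (0 12 14 1 5 7 3 4 2)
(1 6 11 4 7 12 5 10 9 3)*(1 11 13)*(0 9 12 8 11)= [9, 6, 2, 0, 7, 10, 13, 8, 11, 3, 12, 4, 5, 1]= (0 9 3)(1 6 13)(4 7 8 11)(5 10 12)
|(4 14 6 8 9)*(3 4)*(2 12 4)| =8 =|(2 12 4 14 6 8 9 3)|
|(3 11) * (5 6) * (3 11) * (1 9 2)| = |(11)(1 9 2)(5 6)| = 6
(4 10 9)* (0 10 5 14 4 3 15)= (0 10 9 3 15)(4 5 14)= [10, 1, 2, 15, 5, 14, 6, 7, 8, 3, 9, 11, 12, 13, 4, 0]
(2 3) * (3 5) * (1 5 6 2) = [0, 5, 6, 1, 4, 3, 2] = (1 5 3)(2 6)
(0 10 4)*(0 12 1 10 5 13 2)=[5, 10, 0, 3, 12, 13, 6, 7, 8, 9, 4, 11, 1, 2]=(0 5 13 2)(1 10 4 12)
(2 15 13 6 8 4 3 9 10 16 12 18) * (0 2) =(0 2 15 13 6 8 4 3 9 10 16 12 18) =[2, 1, 15, 9, 3, 5, 8, 7, 4, 10, 16, 11, 18, 6, 14, 13, 12, 17, 0]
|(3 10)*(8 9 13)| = 6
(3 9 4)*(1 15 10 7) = (1 15 10 7)(3 9 4) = [0, 15, 2, 9, 3, 5, 6, 1, 8, 4, 7, 11, 12, 13, 14, 10]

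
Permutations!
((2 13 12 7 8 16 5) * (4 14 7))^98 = (2 5 16 8 7 14 4 12 13)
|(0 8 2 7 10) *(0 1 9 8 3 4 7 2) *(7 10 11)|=14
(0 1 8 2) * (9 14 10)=(0 1 8 2)(9 14 10)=[1, 8, 0, 3, 4, 5, 6, 7, 2, 14, 9, 11, 12, 13, 10]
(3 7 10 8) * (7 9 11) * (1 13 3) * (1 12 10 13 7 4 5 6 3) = [0, 7, 2, 9, 5, 6, 3, 13, 12, 11, 8, 4, 10, 1] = (1 7 13)(3 9 11 4 5 6)(8 12 10)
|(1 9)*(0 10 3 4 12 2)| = |(0 10 3 4 12 2)(1 9)| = 6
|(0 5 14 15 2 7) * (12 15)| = |(0 5 14 12 15 2 7)| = 7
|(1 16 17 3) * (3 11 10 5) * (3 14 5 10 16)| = 6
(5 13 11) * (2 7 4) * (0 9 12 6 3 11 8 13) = [9, 1, 7, 11, 2, 0, 3, 4, 13, 12, 10, 5, 6, 8] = (0 9 12 6 3 11 5)(2 7 4)(8 13)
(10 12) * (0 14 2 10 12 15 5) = (0 14 2 10 15 5) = [14, 1, 10, 3, 4, 0, 6, 7, 8, 9, 15, 11, 12, 13, 2, 5]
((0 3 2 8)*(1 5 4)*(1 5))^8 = ((0 3 2 8)(4 5))^8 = (8)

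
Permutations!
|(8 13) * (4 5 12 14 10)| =10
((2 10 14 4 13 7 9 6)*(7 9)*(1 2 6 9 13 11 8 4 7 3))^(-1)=((1 2 10 14 7 3)(4 11 8))^(-1)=(1 3 7 14 10 2)(4 8 11)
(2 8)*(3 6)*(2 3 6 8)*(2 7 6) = [0, 1, 7, 8, 4, 5, 2, 6, 3] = (2 7 6)(3 8)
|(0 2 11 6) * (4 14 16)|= 12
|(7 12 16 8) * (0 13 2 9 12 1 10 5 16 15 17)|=42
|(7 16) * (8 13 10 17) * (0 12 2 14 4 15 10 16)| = 12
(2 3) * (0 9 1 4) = [9, 4, 3, 2, 0, 5, 6, 7, 8, 1] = (0 9 1 4)(2 3)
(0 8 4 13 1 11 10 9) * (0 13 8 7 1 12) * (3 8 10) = (0 7 1 11 3 8 4 10 9 13 12) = [7, 11, 2, 8, 10, 5, 6, 1, 4, 13, 9, 3, 0, 12]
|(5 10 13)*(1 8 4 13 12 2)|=8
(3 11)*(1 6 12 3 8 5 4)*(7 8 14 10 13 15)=(1 6 12 3 11 14 10 13 15 7 8 5 4)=[0, 6, 2, 11, 1, 4, 12, 8, 5, 9, 13, 14, 3, 15, 10, 7]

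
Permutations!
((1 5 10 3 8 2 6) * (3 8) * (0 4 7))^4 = (0 4 7)(1 2 10)(5 6 8)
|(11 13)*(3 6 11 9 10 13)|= 3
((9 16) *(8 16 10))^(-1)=((8 16 9 10))^(-1)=(8 10 9 16)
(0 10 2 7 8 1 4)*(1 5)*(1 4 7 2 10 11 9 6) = [11, 7, 2, 3, 0, 4, 1, 8, 5, 6, 10, 9] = (0 11 9 6 1 7 8 5 4)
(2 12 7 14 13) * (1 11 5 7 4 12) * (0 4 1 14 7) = (0 4 12 1 11 5)(2 14 13) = [4, 11, 14, 3, 12, 0, 6, 7, 8, 9, 10, 5, 1, 2, 13]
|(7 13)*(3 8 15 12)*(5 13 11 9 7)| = |(3 8 15 12)(5 13)(7 11 9)| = 12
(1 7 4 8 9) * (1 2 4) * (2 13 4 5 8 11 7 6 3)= (1 6 3 2 5 8 9 13 4 11 7)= [0, 6, 5, 2, 11, 8, 3, 1, 9, 13, 10, 7, 12, 4]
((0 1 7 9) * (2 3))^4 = (9)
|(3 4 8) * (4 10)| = |(3 10 4 8)| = 4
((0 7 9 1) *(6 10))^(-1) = ((0 7 9 1)(6 10))^(-1) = (0 1 9 7)(6 10)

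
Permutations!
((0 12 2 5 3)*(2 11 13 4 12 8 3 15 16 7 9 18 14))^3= (2 16 18 5 7 14 15 9)(4 13 11 12)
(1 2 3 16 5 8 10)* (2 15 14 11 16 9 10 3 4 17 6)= [0, 15, 4, 9, 17, 8, 2, 7, 3, 10, 1, 16, 12, 13, 11, 14, 5, 6]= (1 15 14 11 16 5 8 3 9 10)(2 4 17 6)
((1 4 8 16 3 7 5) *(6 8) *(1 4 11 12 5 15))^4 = (1 4 3 11 6 7 12 8 15 5 16)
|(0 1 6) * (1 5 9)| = 5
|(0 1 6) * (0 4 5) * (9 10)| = |(0 1 6 4 5)(9 10)| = 10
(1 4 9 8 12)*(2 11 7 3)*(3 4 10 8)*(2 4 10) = (1 2 11 7 10 8 12)(3 4 9) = [0, 2, 11, 4, 9, 5, 6, 10, 12, 3, 8, 7, 1]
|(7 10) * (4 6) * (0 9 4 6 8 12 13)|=6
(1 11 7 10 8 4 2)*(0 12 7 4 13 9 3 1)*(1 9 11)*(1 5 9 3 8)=(0 12 7 10 1 5 9 8 13 11 4 2)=[12, 5, 0, 3, 2, 9, 6, 10, 13, 8, 1, 4, 7, 11]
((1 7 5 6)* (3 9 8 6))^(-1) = (1 6 8 9 3 5 7)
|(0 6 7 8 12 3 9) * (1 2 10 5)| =28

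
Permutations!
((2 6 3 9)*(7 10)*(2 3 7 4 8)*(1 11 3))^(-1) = (1 9 3 11)(2 8 4 10 7 6)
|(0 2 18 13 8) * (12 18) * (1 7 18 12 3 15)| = |(0 2 3 15 1 7 18 13 8)| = 9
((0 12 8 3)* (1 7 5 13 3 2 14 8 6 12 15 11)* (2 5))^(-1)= (0 3 13 5 8 14 2 7 1 11 15)(6 12)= ((0 15 11 1 7 2 14 8 5 13 3)(6 12))^(-1)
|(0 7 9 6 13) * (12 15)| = 10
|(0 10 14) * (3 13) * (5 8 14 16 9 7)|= |(0 10 16 9 7 5 8 14)(3 13)|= 8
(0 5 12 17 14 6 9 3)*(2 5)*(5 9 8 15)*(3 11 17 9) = (0 2 3)(5 12 9 11 17 14 6 8 15) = [2, 1, 3, 0, 4, 12, 8, 7, 15, 11, 10, 17, 9, 13, 6, 5, 16, 14]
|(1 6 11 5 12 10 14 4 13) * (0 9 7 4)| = 12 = |(0 9 7 4 13 1 6 11 5 12 10 14)|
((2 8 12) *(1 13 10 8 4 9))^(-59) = (1 2 10 9 12 13 4 8)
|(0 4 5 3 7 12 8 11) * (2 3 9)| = |(0 4 5 9 2 3 7 12 8 11)| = 10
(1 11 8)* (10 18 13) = (1 11 8)(10 18 13) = [0, 11, 2, 3, 4, 5, 6, 7, 1, 9, 18, 8, 12, 10, 14, 15, 16, 17, 13]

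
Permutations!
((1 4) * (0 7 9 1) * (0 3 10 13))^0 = (13)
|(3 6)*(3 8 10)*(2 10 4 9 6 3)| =4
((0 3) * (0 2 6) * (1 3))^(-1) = (0 6 2 3 1)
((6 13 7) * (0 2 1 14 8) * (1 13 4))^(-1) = ((0 2 13 7 6 4 1 14 8))^(-1) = (0 8 14 1 4 6 7 13 2)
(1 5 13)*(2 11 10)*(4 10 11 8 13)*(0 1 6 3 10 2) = (0 1 5 4 2 8 13 6 3 10) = [1, 5, 8, 10, 2, 4, 3, 7, 13, 9, 0, 11, 12, 6]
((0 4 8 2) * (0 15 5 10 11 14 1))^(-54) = (0 10 8 14 15)(1 5 4 11 2) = ((0 4 8 2 15 5 10 11 14 1))^(-54)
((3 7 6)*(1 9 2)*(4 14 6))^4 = (1 9 2)(3 6 14 4 7)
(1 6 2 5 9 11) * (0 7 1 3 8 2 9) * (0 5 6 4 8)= [7, 4, 6, 0, 8, 5, 9, 1, 2, 11, 10, 3]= (0 7 1 4 8 2 6 9 11 3)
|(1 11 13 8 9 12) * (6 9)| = |(1 11 13 8 6 9 12)| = 7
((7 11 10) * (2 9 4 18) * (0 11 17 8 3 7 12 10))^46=(2 4)(3 17)(7 8)(9 18)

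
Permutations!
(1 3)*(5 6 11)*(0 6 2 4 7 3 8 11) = (0 6)(1 8 11 5 2 4 7 3) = [6, 8, 4, 1, 7, 2, 0, 3, 11, 9, 10, 5]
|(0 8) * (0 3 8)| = 2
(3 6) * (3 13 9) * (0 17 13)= (0 17 13 9 3 6)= [17, 1, 2, 6, 4, 5, 0, 7, 8, 3, 10, 11, 12, 9, 14, 15, 16, 13]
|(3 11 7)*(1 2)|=|(1 2)(3 11 7)|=6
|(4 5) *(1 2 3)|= 6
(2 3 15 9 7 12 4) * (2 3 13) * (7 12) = (2 13)(3 15 9 12 4) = [0, 1, 13, 15, 3, 5, 6, 7, 8, 12, 10, 11, 4, 2, 14, 9]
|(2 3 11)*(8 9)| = 6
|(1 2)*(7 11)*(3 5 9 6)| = |(1 2)(3 5 9 6)(7 11)| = 4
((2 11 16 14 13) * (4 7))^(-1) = (2 13 14 16 11)(4 7)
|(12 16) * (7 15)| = 2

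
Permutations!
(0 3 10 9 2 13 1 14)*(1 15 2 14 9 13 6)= (0 3 10 13 15 2 6 1 9 14)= [3, 9, 6, 10, 4, 5, 1, 7, 8, 14, 13, 11, 12, 15, 0, 2]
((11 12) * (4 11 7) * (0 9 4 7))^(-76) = ((0 9 4 11 12))^(-76) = (0 12 11 4 9)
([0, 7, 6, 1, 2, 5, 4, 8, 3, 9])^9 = (9)(1 7 8 3)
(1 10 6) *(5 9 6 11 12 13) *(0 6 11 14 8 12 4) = (0 6 1 10 14 8 12 13 5 9 11 4) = [6, 10, 2, 3, 0, 9, 1, 7, 12, 11, 14, 4, 13, 5, 8]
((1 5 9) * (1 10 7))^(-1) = (1 7 10 9 5)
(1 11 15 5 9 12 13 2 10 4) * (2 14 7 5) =(1 11 15 2 10 4)(5 9 12 13 14 7) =[0, 11, 10, 3, 1, 9, 6, 5, 8, 12, 4, 15, 13, 14, 7, 2]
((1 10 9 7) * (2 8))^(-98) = ((1 10 9 7)(2 8))^(-98) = (1 9)(7 10)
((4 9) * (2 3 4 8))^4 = ((2 3 4 9 8))^4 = (2 8 9 4 3)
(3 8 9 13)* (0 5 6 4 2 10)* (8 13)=(0 5 6 4 2 10)(3 13)(8 9)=[5, 1, 10, 13, 2, 6, 4, 7, 9, 8, 0, 11, 12, 3]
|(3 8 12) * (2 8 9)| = |(2 8 12 3 9)| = 5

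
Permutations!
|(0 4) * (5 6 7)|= 6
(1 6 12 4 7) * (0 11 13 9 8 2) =[11, 6, 0, 3, 7, 5, 12, 1, 2, 8, 10, 13, 4, 9] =(0 11 13 9 8 2)(1 6 12 4 7)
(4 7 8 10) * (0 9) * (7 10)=(0 9)(4 10)(7 8)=[9, 1, 2, 3, 10, 5, 6, 8, 7, 0, 4]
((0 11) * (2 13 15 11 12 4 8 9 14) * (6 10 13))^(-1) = (0 11 15 13 10 6 2 14 9 8 4 12) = ((0 12 4 8 9 14 2 6 10 13 15 11))^(-1)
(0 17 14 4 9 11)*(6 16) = (0 17 14 4 9 11)(6 16) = [17, 1, 2, 3, 9, 5, 16, 7, 8, 11, 10, 0, 12, 13, 4, 15, 6, 14]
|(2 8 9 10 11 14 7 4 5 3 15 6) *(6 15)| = 11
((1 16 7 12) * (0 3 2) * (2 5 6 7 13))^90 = ((0 3 5 6 7 12 1 16 13 2))^90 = (16)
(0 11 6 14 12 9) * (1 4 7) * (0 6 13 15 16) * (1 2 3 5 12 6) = (0 11 13 15 16)(1 4 7 2 3 5 12 9)(6 14) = [11, 4, 3, 5, 7, 12, 14, 2, 8, 1, 10, 13, 9, 15, 6, 16, 0]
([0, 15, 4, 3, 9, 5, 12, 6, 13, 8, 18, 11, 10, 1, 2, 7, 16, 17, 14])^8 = [0, 2, 6, 3, 12, 5, 8, 9, 18, 10, 1, 11, 13, 14, 7, 4, 16, 17, 15]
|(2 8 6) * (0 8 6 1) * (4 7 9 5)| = 12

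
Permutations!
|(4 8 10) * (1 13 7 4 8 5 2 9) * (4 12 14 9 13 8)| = 11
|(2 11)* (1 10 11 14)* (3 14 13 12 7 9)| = |(1 10 11 2 13 12 7 9 3 14)| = 10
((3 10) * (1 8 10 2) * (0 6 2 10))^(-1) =(0 8 1 2 6)(3 10)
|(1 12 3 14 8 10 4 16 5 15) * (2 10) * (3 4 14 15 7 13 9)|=20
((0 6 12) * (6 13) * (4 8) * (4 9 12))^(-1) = ((0 13 6 4 8 9 12))^(-1) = (0 12 9 8 4 6 13)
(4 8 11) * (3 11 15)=(3 11 4 8 15)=[0, 1, 2, 11, 8, 5, 6, 7, 15, 9, 10, 4, 12, 13, 14, 3]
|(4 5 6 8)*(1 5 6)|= |(1 5)(4 6 8)|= 6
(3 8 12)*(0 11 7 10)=(0 11 7 10)(3 8 12)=[11, 1, 2, 8, 4, 5, 6, 10, 12, 9, 0, 7, 3]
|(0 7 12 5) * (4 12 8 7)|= |(0 4 12 5)(7 8)|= 4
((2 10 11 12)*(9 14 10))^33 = ((2 9 14 10 11 12))^33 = (2 10)(9 11)(12 14)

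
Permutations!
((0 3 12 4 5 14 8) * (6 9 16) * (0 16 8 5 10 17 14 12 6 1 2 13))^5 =(0 16 3 1 6 2 9 13 8)(4 12 5 14 17 10)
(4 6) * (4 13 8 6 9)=[0, 1, 2, 3, 9, 5, 13, 7, 6, 4, 10, 11, 12, 8]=(4 9)(6 13 8)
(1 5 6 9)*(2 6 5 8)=(1 8 2 6 9)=[0, 8, 6, 3, 4, 5, 9, 7, 2, 1]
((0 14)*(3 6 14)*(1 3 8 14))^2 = (0 14 8)(1 6 3)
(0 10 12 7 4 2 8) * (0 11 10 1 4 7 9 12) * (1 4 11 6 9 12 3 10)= (12)(0 4 2 8 6 9 3 10)(1 11)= [4, 11, 8, 10, 2, 5, 9, 7, 6, 3, 0, 1, 12]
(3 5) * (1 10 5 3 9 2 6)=(1 10 5 9 2 6)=[0, 10, 6, 3, 4, 9, 1, 7, 8, 2, 5]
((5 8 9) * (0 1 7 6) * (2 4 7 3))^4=(0 4 1 7 3 6 2)(5 8 9)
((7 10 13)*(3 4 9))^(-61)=((3 4 9)(7 10 13))^(-61)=(3 9 4)(7 13 10)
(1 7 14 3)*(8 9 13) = (1 7 14 3)(8 9 13) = [0, 7, 2, 1, 4, 5, 6, 14, 9, 13, 10, 11, 12, 8, 3]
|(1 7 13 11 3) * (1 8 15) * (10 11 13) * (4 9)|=14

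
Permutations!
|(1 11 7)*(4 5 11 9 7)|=3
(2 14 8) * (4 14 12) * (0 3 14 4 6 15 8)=(0 3 14)(2 12 6 15 8)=[3, 1, 12, 14, 4, 5, 15, 7, 2, 9, 10, 11, 6, 13, 0, 8]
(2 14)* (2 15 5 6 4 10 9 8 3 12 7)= [0, 1, 14, 12, 10, 6, 4, 2, 3, 8, 9, 11, 7, 13, 15, 5]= (2 14 15 5 6 4 10 9 8 3 12 7)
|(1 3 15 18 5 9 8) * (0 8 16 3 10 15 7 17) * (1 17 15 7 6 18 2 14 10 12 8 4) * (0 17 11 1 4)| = |(1 12 8 11)(2 14 10 7 15)(3 6 18 5 9 16)| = 60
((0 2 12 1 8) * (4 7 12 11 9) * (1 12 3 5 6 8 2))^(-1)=((12)(0 1 2 11 9 4 7 3 5 6 8))^(-1)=(12)(0 8 6 5 3 7 4 9 11 2 1)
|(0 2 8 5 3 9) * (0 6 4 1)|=|(0 2 8 5 3 9 6 4 1)|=9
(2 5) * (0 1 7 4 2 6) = (0 1 7 4 2 5 6) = [1, 7, 5, 3, 2, 6, 0, 4]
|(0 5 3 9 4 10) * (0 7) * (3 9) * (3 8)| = 6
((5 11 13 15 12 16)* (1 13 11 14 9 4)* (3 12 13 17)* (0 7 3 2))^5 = (0 5 17 12 4 7 14 2 16 1 3 9)(13 15)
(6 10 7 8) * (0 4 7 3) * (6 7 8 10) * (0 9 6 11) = [4, 1, 2, 9, 8, 5, 11, 10, 7, 6, 3, 0] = (0 4 8 7 10 3 9 6 11)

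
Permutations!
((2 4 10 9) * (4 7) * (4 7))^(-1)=((2 4 10 9))^(-1)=(2 9 10 4)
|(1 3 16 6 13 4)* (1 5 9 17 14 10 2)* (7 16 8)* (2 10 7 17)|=13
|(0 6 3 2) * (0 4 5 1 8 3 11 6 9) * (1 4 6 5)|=8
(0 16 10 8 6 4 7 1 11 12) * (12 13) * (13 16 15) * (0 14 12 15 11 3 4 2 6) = (0 11 16 10 8)(1 3 4 7)(2 6)(12 14)(13 15) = [11, 3, 6, 4, 7, 5, 2, 1, 0, 9, 8, 16, 14, 15, 12, 13, 10]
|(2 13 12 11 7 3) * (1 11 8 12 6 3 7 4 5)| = 4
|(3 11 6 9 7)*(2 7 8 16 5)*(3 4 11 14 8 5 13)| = 35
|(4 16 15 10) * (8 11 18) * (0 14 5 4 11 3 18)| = 24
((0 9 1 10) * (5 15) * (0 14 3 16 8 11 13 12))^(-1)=((0 9 1 10 14 3 16 8 11 13 12)(5 15))^(-1)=(0 12 13 11 8 16 3 14 10 1 9)(5 15)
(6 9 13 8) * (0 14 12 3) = [14, 1, 2, 0, 4, 5, 9, 7, 6, 13, 10, 11, 3, 8, 12] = (0 14 12 3)(6 9 13 8)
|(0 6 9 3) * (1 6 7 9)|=|(0 7 9 3)(1 6)|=4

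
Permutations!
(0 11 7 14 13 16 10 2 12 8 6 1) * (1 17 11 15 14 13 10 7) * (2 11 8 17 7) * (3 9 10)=[15, 0, 12, 9, 4, 5, 7, 13, 6, 10, 11, 1, 17, 16, 3, 14, 2, 8]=(0 15 14 3 9 10 11 1)(2 12 17 8 6 7 13 16)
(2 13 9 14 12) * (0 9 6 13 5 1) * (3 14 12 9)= (0 3 14 9 12 2 5 1)(6 13)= [3, 0, 5, 14, 4, 1, 13, 7, 8, 12, 10, 11, 2, 6, 9]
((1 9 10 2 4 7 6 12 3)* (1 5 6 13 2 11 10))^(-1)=(1 9)(2 13 7 4)(3 12 6 5)(10 11)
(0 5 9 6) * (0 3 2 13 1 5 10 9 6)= (0 10 9)(1 5 6 3 2 13)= [10, 5, 13, 2, 4, 6, 3, 7, 8, 0, 9, 11, 12, 1]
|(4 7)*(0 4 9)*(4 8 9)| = 6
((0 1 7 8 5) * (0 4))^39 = (0 8)(1 5)(4 7)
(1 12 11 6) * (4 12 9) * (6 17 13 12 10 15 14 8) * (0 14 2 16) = [14, 9, 16, 3, 10, 5, 1, 7, 6, 4, 15, 17, 11, 12, 8, 2, 0, 13] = (0 14 8 6 1 9 4 10 15 2 16)(11 17 13 12)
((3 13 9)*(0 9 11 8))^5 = (0 8 11 13 3 9)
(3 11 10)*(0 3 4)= (0 3 11 10 4)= [3, 1, 2, 11, 0, 5, 6, 7, 8, 9, 4, 10]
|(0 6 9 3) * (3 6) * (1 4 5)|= 6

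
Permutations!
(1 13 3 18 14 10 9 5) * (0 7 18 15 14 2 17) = [7, 13, 17, 15, 4, 1, 6, 18, 8, 5, 9, 11, 12, 3, 10, 14, 16, 0, 2] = (0 7 18 2 17)(1 13 3 15 14 10 9 5)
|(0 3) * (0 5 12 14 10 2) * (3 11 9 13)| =|(0 11 9 13 3 5 12 14 10 2)| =10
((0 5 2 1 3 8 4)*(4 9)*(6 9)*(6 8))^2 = (0 2 3 9)(1 6 4 5)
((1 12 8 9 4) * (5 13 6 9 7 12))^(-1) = (1 4 9 6 13 5)(7 8 12)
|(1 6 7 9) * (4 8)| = 4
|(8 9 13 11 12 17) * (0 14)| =6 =|(0 14)(8 9 13 11 12 17)|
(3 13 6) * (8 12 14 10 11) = [0, 1, 2, 13, 4, 5, 3, 7, 12, 9, 11, 8, 14, 6, 10] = (3 13 6)(8 12 14 10 11)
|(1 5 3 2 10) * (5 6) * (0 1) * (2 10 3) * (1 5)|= 10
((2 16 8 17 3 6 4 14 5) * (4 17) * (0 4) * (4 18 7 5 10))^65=(0 7 2 8 18 5 16)(3 17 6)(4 10 14)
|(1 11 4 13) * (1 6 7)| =|(1 11 4 13 6 7)| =6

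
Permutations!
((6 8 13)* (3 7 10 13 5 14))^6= (3 5 6 10)(7 14 8 13)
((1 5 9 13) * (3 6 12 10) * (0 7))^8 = ((0 7)(1 5 9 13)(3 6 12 10))^8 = (13)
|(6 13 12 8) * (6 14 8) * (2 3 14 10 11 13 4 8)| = |(2 3 14)(4 8 10 11 13 12 6)| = 21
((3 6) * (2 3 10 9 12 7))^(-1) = (2 7 12 9 10 6 3)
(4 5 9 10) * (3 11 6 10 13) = (3 11 6 10 4 5 9 13) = [0, 1, 2, 11, 5, 9, 10, 7, 8, 13, 4, 6, 12, 3]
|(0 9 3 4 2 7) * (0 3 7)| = 6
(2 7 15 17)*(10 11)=(2 7 15 17)(10 11)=[0, 1, 7, 3, 4, 5, 6, 15, 8, 9, 11, 10, 12, 13, 14, 17, 16, 2]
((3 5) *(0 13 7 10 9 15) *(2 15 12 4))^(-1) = (0 15 2 4 12 9 10 7 13)(3 5)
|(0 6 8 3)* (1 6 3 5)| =4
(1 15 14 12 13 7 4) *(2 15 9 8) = (1 9 8 2 15 14 12 13 7 4) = [0, 9, 15, 3, 1, 5, 6, 4, 2, 8, 10, 11, 13, 7, 12, 14]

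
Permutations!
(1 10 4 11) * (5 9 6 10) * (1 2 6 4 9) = (1 5)(2 6 10 9 4 11) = [0, 5, 6, 3, 11, 1, 10, 7, 8, 4, 9, 2]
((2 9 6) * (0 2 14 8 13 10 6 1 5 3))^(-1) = (0 3 5 1 9 2)(6 10 13 8 14)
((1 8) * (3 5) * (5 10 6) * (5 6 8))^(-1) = ((1 5 3 10 8))^(-1) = (1 8 10 3 5)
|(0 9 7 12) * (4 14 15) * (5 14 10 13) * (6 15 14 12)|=|(0 9 7 6 15 4 10 13 5 12)|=10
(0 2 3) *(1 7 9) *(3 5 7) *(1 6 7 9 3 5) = (0 2 1 5 9 6 7 3) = [2, 5, 1, 0, 4, 9, 7, 3, 8, 6]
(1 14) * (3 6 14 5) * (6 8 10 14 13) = [0, 5, 2, 8, 4, 3, 13, 7, 10, 9, 14, 11, 12, 6, 1] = (1 5 3 8 10 14)(6 13)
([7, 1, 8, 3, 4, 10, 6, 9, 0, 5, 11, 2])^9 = [7, 1, 8, 3, 4, 10, 6, 9, 0, 5, 11, 2]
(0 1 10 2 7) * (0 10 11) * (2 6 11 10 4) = (0 1 10 6 11)(2 7 4) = [1, 10, 7, 3, 2, 5, 11, 4, 8, 9, 6, 0]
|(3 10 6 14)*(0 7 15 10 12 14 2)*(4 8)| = |(0 7 15 10 6 2)(3 12 14)(4 8)| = 6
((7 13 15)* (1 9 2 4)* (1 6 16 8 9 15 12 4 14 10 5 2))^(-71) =((1 15 7 13 12 4 6 16 8 9)(2 14 10 5))^(-71) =(1 9 8 16 6 4 12 13 7 15)(2 14 10 5)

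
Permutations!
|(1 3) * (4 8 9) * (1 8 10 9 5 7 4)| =8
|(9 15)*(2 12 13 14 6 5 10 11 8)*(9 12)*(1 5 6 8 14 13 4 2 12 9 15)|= |(1 5 10 11 14 8 12 4 2 15 9)|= 11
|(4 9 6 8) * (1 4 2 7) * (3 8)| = 8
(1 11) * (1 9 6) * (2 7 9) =[0, 11, 7, 3, 4, 5, 1, 9, 8, 6, 10, 2] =(1 11 2 7 9 6)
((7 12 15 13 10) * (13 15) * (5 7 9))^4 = ((15)(5 7 12 13 10 9))^4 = (15)(5 10 12)(7 9 13)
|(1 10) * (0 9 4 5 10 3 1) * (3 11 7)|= |(0 9 4 5 10)(1 11 7 3)|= 20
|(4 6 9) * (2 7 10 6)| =6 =|(2 7 10 6 9 4)|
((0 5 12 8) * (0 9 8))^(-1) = ((0 5 12)(8 9))^(-1) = (0 12 5)(8 9)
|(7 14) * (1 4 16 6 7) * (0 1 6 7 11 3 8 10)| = |(0 1 4 16 7 14 6 11 3 8 10)| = 11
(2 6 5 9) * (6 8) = (2 8 6 5 9) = [0, 1, 8, 3, 4, 9, 5, 7, 6, 2]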